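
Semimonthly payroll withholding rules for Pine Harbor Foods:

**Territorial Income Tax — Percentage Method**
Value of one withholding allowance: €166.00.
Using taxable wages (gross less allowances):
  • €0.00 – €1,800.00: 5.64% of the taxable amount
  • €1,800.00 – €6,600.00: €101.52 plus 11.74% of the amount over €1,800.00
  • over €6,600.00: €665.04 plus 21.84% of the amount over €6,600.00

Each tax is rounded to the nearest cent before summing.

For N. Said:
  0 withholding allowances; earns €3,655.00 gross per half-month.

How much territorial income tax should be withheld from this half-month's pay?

€319.30

Territorial Income Tax: taxable = €3,655.00
  €101.52 + 11.74% × (€3,655.00 − €1,800.00) = €101.52 + 11.74% × €1,855.00 = €319.30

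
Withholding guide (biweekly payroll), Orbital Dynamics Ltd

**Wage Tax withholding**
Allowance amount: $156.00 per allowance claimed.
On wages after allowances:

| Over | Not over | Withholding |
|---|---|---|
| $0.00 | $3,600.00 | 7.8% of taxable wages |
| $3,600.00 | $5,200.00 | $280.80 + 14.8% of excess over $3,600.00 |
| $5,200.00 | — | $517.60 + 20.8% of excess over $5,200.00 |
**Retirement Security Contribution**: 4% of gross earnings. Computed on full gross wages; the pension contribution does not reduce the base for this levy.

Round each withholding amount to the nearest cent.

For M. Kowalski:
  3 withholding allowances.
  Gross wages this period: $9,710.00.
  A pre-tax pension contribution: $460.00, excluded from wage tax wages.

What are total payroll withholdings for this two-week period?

Wage Tax: taxable = $9,710.00 − $460.00 − 3×$156.00 = $8,782.00
  $517.60 + 20.8% × ($8,782.00 − $5,200.00) = $517.60 + 20.8% × $3,582.00 = $1,262.66
Retirement Security Contribution: 4% × $9,710.00 = $388.40
Total: $1,262.66 + $388.40 = $1,651.06

$1,651.06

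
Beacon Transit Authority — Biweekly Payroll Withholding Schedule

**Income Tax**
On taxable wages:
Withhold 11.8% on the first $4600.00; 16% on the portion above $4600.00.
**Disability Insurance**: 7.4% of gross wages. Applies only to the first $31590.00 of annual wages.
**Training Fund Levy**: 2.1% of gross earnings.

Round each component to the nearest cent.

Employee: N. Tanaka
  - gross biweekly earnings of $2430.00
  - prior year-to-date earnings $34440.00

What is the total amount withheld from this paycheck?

Income Tax: taxable = $2430.00
  11.8% × $2430.00 = $286.74
Disability Insurance: YTD $34440.00 ≥ cap $31590.00 → $0.00
Training Fund Levy: 2.1% × $2430.00 = $51.03
Total: $286.74 + $0.00 + $51.03 = $337.77

$337.77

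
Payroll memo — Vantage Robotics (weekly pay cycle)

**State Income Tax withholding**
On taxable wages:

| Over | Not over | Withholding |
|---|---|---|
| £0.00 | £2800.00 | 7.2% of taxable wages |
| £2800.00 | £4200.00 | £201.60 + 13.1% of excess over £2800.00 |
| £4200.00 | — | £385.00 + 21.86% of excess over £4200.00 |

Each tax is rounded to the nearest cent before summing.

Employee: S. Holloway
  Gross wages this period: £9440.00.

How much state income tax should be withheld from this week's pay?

State Income Tax: taxable = £9440.00
  £385.00 + 21.86% × (£9440.00 − £4200.00) = £385.00 + 21.86% × £5240.00 = £1530.46

£1530.46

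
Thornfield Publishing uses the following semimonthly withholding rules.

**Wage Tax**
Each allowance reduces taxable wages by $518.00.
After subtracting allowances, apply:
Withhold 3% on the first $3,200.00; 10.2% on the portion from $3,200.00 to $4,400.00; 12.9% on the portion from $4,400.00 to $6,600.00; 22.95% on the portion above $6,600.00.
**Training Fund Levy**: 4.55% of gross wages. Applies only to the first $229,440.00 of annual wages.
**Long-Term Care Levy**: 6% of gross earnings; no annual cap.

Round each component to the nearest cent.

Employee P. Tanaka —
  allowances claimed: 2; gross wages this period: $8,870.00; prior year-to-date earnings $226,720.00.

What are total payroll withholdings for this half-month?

Wage Tax: taxable = $8,870.00 − 2×$518.00 = $7,834.00
  $502.20 + 22.95% × ($7,834.00 − $6,600.00) = $502.20 + 22.95% × $1,234.00 = $785.40
Training Fund Levy: cap $229,440.00 − YTD $226,720.00 = $2,720.00 subject; 4.55% × $2,720.00 = $123.76
Long-Term Care Levy: 6% × $8,870.00 = $532.20
Total: $785.40 + $123.76 + $532.20 = $1,441.36

$1,441.36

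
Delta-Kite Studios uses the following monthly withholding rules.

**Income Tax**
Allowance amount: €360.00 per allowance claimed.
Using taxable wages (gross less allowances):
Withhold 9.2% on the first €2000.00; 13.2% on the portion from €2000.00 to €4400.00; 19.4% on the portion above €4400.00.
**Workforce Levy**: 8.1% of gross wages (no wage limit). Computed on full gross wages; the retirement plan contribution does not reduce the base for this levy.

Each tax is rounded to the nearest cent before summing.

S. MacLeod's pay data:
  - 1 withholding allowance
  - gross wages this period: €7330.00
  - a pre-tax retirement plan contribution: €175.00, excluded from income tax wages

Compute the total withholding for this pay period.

€1559.16

Income Tax: taxable = €7330.00 − €175.00 − 1×€360.00 = €6795.00
  €500.80 + 19.4% × (€6795.00 − €4400.00) = €500.80 + 19.4% × €2395.00 = €965.43
Workforce Levy: 8.1% × €7330.00 = €593.73
Total: €965.43 + €593.73 = €1559.16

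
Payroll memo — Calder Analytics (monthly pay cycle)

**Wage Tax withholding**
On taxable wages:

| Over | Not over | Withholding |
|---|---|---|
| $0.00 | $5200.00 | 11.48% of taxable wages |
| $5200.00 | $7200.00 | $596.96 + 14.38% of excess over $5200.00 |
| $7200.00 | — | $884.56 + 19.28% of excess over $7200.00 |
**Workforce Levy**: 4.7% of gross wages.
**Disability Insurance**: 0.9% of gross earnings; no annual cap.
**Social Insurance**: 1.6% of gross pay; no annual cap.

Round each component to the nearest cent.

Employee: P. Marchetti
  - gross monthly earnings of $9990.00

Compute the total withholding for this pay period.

Wage Tax: taxable = $9990.00
  $884.56 + 19.28% × ($9990.00 − $7200.00) = $884.56 + 19.28% × $2790.00 = $1422.47
Workforce Levy: 4.7% × $9990.00 = $469.53
Disability Insurance: 0.9% × $9990.00 = $89.91
Social Insurance: 1.6% × $9990.00 = $159.84
Total: $1422.47 + $469.53 + $89.91 + $159.84 = $2141.75

$2141.75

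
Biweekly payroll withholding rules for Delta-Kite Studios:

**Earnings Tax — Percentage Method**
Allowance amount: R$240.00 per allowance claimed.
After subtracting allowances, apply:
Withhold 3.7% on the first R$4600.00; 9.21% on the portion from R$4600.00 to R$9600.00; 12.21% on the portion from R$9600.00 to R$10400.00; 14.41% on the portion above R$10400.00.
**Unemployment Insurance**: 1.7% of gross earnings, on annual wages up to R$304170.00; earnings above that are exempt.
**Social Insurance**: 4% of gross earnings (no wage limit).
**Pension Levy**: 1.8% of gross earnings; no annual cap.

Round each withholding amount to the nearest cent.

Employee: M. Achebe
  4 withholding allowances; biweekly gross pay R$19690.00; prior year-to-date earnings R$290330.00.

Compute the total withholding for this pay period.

Earnings Tax: taxable = R$19690.00 − 4×R$240.00 = R$18730.00
  R$728.38 + 14.41% × (R$18730.00 − R$10400.00) = R$728.38 + 14.41% × R$8330.00 = R$1928.73
Unemployment Insurance: cap R$304170.00 − YTD R$290330.00 = R$13840.00 subject; 1.7% × R$13840.00 = R$235.28
Social Insurance: 4% × R$19690.00 = R$787.60
Pension Levy: 1.8% × R$19690.00 = R$354.42
Total: R$1928.73 + R$235.28 + R$787.60 + R$354.42 = R$3306.03

R$3306.03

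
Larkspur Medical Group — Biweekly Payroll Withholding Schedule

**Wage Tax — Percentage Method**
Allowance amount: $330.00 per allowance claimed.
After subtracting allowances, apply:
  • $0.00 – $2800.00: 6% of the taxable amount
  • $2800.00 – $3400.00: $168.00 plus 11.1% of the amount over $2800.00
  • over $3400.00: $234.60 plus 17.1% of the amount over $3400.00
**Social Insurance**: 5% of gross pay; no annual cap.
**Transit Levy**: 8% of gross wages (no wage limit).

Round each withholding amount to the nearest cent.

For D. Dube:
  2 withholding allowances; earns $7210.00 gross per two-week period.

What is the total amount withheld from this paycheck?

$1710.55

Wage Tax: taxable = $7210.00 − 2×$330.00 = $6550.00
  $234.60 + 17.1% × ($6550.00 − $3400.00) = $234.60 + 17.1% × $3150.00 = $773.25
Social Insurance: 5% × $7210.00 = $360.50
Transit Levy: 8% × $7210.00 = $576.80
Total: $773.25 + $360.50 + $576.80 = $1710.55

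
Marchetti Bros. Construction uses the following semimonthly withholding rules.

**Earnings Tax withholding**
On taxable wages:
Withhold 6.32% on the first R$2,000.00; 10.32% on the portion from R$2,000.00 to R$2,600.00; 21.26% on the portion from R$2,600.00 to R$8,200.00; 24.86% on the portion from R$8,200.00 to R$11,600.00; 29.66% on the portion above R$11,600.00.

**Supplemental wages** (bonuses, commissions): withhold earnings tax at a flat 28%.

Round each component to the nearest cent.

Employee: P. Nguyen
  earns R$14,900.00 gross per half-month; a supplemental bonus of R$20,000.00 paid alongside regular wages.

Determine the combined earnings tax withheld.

Earnings Tax: taxable = R$14,900.00
  R$2,224.12 + 29.66% × (R$14,900.00 − R$11,600.00) = R$2,224.12 + 29.66% × R$3,300.00 = R$3,202.90
Supplemental (28% flat on bonus): 28% × R$20,000.00 = R$5,600.00
Total earnings tax: R$3,202.90 + R$5,600.00 = R$8,802.90

R$8,802.90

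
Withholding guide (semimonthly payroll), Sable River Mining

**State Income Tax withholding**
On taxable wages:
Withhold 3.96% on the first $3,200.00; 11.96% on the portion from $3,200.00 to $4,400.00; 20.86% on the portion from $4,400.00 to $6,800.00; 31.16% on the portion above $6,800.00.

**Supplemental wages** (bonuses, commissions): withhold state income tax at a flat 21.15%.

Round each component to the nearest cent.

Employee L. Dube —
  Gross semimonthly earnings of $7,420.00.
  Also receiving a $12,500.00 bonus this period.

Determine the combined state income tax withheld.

$3,607.82

State Income Tax: taxable = $7,420.00
  $770.88 + 31.16% × ($7,420.00 − $6,800.00) = $770.88 + 31.16% × $620.00 = $964.07
Supplemental (21.15% flat on bonus): 21.15% × $12,500.00 = $2,643.75
Total state income tax: $964.07 + $2,643.75 = $3,607.82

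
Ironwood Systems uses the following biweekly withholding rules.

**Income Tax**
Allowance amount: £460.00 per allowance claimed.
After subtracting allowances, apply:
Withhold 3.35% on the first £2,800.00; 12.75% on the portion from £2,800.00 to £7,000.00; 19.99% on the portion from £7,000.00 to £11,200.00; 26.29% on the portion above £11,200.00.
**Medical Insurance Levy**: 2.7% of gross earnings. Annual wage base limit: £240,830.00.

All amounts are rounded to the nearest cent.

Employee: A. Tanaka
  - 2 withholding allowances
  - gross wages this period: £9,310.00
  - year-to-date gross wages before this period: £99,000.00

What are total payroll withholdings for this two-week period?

£1,158.53

Income Tax: taxable = £9,310.00 − 2×£460.00 = £8,390.00
  £629.30 + 19.99% × (£8,390.00 − £7,000.00) = £629.30 + 19.99% × £1,390.00 = £907.16
Medical Insurance Levy: 2.7% × £9,310.00 = £251.37
Total: £907.16 + £251.37 = £1,158.53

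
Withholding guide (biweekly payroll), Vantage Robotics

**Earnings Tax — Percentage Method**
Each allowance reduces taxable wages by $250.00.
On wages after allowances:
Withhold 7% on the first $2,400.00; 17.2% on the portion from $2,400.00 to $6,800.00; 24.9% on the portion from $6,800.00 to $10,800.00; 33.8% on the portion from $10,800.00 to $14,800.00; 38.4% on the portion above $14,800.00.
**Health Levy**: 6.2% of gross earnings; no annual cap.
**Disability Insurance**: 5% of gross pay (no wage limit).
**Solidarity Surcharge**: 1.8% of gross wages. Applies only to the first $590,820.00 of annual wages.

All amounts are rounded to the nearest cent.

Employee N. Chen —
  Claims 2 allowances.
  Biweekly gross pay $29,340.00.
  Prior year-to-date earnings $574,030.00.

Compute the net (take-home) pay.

$17,087.54

Earnings Tax: taxable = $29,340.00 − 2×$250.00 = $28,840.00
  $3,272.80 + 38.4% × ($28,840.00 − $14,800.00) = $3,272.80 + 38.4% × $14,040.00 = $8,664.16
Health Levy: 6.2% × $29,340.00 = $1,819.08
Disability Insurance: 5% × $29,340.00 = $1,467.00
Solidarity Surcharge: cap $590,820.00 − YTD $574,030.00 = $16,790.00 subject; 1.8% × $16,790.00 = $302.22
Total withheld: $8,664.16 + $1,819.08 + $1,467.00 + $302.22 = $12,252.46
Net pay: $29,340.00 − $12,252.46 = $17,087.54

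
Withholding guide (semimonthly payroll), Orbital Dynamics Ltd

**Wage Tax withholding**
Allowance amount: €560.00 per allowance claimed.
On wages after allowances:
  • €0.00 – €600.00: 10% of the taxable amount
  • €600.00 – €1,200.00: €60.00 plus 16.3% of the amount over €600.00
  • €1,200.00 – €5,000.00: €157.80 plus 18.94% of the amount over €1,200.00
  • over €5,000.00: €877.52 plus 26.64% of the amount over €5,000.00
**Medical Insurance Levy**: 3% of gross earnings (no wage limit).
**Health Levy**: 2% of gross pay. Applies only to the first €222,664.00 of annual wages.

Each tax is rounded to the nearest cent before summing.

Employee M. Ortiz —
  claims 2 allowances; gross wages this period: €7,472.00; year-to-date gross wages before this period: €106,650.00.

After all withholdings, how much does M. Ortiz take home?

Wage Tax: taxable = €7,472.00 − 2×€560.00 = €6,352.00
  €877.52 + 26.64% × (€6,352.00 − €5,000.00) = €877.52 + 26.64% × €1,352.00 = €1,237.69
Medical Insurance Levy: 3% × €7,472.00 = €224.16
Health Levy: 2% × €7,472.00 = €149.44
Total withheld: €1,237.69 + €224.16 + €149.44 = €1,611.29
Net pay: €7,472.00 − €1,611.29 = €5,860.71

€5,860.71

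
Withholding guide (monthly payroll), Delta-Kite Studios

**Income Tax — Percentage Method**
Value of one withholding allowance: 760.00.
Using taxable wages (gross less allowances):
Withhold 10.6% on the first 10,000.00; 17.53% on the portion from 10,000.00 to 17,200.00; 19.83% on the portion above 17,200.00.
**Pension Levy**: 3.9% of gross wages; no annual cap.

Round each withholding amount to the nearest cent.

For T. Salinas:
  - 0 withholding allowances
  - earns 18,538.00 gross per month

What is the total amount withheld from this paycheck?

Income Tax: taxable = 18,538.00
  2,322.16 + 19.83% × (18,538.00 − 17,200.00) = 2,322.16 + 19.83% × 1,338.00 = 2,587.49
Pension Levy: 3.9% × 18,538.00 = 722.98
Total: 2,587.49 + 722.98 = 3,310.47

3,310.47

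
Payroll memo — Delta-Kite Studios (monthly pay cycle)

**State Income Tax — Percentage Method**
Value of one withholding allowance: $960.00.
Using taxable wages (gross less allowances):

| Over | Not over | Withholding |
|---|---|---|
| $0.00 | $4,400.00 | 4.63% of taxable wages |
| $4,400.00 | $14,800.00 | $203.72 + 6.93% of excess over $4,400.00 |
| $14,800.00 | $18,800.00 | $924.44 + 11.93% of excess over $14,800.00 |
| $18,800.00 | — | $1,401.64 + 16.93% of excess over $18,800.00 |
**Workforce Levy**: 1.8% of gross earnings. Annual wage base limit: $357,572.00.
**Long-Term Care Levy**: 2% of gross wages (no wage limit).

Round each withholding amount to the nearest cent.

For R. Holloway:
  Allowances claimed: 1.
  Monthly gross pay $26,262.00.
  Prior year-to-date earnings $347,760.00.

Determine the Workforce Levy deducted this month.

$176.62

Workforce Levy: cap $357,572.00 − YTD $347,760.00 = $9,812.00 subject; 1.8% × $9,812.00 = $176.62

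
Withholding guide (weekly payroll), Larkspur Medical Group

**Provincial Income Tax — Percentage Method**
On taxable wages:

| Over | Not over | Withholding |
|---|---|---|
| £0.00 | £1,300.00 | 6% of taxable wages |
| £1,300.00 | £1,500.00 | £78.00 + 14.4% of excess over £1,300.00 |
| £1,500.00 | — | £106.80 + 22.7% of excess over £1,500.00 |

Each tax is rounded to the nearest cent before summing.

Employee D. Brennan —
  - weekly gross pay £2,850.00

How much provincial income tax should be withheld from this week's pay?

£413.25

Provincial Income Tax: taxable = £2,850.00
  £106.80 + 22.7% × (£2,850.00 − £1,500.00) = £106.80 + 22.7% × £1,350.00 = £413.25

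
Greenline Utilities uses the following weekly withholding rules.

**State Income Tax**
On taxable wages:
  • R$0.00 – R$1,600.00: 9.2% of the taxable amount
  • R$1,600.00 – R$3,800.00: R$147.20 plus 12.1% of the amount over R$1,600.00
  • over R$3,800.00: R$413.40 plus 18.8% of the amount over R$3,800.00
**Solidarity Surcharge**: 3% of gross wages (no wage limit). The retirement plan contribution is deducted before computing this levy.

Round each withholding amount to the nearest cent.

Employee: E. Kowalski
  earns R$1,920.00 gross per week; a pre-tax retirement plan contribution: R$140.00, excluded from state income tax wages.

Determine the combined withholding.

State Income Tax: taxable = R$1,920.00 − R$140.00 = R$1,780.00
  R$147.20 + 12.1% × (R$1,780.00 − R$1,600.00) = R$147.20 + 12.1% × R$180.00 = R$168.98
Solidarity Surcharge: 3% × R$1,780.00 = R$53.40
Total: R$168.98 + R$53.40 = R$222.38

R$222.38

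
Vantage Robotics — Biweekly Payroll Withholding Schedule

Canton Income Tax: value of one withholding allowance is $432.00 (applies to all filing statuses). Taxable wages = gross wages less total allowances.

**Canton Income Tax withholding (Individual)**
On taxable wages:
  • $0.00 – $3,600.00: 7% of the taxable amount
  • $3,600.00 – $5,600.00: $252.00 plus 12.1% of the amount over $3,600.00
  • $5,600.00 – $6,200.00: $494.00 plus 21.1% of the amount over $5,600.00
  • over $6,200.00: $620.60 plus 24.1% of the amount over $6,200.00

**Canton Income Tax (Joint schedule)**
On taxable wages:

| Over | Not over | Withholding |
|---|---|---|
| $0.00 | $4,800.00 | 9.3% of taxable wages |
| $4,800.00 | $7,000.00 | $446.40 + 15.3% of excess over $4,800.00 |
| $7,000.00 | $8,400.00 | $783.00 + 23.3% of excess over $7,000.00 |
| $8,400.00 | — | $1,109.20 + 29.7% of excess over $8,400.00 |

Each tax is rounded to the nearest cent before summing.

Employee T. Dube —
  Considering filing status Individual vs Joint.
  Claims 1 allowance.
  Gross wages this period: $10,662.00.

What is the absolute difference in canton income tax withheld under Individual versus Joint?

Canton Income Tax (Individual): taxable = $10,662.00 − 1×$432.00 = $10,230.00
  $620.60 + 24.1% × ($10,230.00 − $6,200.00) = $620.60 + 24.1% × $4,030.00 = $1,591.83
Canton Income Tax (Joint): taxable = $10,662.00 − 1×$432.00 = $10,230.00
  $1,109.20 + 29.7% × ($10,230.00 − $8,400.00) = $1,109.20 + 29.7% × $1,830.00 = $1,652.71
Difference: |$1,591.83 − $1,652.71| = $60.88 (higher under Joint)

$60.88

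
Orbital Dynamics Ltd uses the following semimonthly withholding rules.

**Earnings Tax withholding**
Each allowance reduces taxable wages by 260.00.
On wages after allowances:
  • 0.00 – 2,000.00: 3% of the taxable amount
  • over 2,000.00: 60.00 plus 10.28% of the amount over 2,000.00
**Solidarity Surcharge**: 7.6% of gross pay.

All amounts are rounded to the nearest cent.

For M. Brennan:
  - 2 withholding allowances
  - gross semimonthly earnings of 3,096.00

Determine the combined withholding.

354.51

Earnings Tax: taxable = 3,096.00 − 2×260.00 = 2,576.00
  60.00 + 10.28% × (2,576.00 − 2,000.00) = 60.00 + 10.28% × 576.00 = 119.21
Solidarity Surcharge: 7.6% × 3,096.00 = 235.30
Total: 119.21 + 235.30 = 354.51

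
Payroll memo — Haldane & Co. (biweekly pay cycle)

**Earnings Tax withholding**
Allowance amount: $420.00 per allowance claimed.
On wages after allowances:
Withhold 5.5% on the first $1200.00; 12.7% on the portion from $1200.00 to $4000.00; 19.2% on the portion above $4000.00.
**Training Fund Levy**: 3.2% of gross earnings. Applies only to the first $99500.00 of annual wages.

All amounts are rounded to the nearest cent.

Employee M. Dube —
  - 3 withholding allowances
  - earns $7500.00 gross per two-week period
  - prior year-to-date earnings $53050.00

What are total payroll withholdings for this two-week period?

$1091.68

Earnings Tax: taxable = $7500.00 − 3×$420.00 = $6240.00
  $421.60 + 19.2% × ($6240.00 − $4000.00) = $421.60 + 19.2% × $2240.00 = $851.68
Training Fund Levy: 3.2% × $7500.00 = $240.00
Total: $851.68 + $240.00 = $1091.68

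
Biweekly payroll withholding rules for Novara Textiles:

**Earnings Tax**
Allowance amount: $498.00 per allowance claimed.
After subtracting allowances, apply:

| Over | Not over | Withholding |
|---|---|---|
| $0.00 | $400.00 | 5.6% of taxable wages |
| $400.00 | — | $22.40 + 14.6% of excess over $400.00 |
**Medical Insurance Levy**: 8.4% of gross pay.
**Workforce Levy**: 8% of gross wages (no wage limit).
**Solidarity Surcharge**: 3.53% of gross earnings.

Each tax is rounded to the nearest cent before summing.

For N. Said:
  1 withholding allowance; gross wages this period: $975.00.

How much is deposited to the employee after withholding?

Earnings Tax: taxable = $975.00 − 1×$498.00 = $477.00
  $22.40 + 14.6% × ($477.00 − $400.00) = $22.40 + 14.6% × $77.00 = $33.64
Medical Insurance Levy: 8.4% × $975.00 = $81.90
Workforce Levy: 8% × $975.00 = $78.00
Solidarity Surcharge: 3.53% × $975.00 = $34.42
Total withheld: $33.64 + $81.90 + $78.00 + $34.42 = $227.96
Net pay: $975.00 − $227.96 = $747.04

$747.04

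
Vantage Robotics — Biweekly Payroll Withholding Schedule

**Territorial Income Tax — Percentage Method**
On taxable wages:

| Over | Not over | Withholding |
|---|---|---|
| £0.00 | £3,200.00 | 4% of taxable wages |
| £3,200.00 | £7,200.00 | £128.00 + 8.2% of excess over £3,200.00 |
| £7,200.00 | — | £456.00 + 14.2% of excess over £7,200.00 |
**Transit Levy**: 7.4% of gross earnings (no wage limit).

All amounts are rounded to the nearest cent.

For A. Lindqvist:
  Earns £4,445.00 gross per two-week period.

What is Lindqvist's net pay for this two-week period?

£3,885.98

Territorial Income Tax: taxable = £4,445.00
  £128.00 + 8.2% × (£4,445.00 − £3,200.00) = £128.00 + 8.2% × £1,245.00 = £230.09
Transit Levy: 7.4% × £4,445.00 = £328.93
Total withheld: £230.09 + £328.93 = £559.02
Net pay: £4,445.00 − £559.02 = £3,885.98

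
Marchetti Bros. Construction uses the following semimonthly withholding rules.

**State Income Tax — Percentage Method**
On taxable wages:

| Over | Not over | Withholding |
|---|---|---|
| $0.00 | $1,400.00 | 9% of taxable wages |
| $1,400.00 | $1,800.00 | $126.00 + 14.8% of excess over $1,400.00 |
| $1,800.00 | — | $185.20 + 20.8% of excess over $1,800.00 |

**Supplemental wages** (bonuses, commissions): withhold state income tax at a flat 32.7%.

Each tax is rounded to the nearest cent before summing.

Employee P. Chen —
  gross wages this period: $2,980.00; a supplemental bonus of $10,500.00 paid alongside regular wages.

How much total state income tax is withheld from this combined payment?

$3,864.14

State Income Tax: taxable = $2,980.00
  $185.20 + 20.8% × ($2,980.00 − $1,800.00) = $185.20 + 20.8% × $1,180.00 = $430.64
Supplemental (32.7% flat on bonus): 32.7% × $10,500.00 = $3,433.50
Total state income tax: $430.64 + $3,433.50 = $3,864.14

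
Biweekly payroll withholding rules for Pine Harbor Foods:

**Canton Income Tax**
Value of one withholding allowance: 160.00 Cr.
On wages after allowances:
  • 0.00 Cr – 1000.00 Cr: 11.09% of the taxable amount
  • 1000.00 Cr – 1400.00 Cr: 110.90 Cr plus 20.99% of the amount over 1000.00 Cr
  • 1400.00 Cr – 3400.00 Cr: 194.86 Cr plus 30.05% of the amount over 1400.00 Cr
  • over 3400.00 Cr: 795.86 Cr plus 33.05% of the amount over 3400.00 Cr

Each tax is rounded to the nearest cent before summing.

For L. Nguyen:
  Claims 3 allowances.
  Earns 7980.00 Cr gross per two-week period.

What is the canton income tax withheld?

Canton Income Tax: taxable = 7980.00 Cr − 3×160.00 Cr = 7500.00 Cr
  795.86 Cr + 33.05% × (7500.00 Cr − 3400.00 Cr) = 795.86 Cr + 33.05% × 4100.00 Cr = 2150.91 Cr

2150.91 Cr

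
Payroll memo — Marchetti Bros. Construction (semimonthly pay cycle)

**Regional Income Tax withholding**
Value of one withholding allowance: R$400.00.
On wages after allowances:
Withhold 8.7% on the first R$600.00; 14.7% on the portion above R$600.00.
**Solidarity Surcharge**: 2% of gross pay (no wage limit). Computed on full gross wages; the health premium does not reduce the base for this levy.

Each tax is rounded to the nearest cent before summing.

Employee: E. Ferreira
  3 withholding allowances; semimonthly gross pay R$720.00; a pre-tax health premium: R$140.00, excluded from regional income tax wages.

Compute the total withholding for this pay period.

Regional Income Tax: taxable = R$720.00 − R$140.00 − 3×R$400.00 = R$-620.00
  Taxable ≤ 0 → R$0.00
Solidarity Surcharge: 2% × R$720.00 = R$14.40
Total: R$0.00 + R$14.40 = R$14.40

R$14.40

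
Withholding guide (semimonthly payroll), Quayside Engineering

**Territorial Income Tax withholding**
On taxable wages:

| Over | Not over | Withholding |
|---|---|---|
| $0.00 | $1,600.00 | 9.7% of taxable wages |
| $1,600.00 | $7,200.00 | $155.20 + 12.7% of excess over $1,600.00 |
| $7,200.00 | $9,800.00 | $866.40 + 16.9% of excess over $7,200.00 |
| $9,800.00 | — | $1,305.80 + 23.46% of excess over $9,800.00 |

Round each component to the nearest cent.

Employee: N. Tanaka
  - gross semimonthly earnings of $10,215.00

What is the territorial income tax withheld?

$1,403.16

Territorial Income Tax: taxable = $10,215.00
  $1,305.80 + 23.46% × ($10,215.00 − $9,800.00) = $1,305.80 + 23.46% × $415.00 = $1,403.16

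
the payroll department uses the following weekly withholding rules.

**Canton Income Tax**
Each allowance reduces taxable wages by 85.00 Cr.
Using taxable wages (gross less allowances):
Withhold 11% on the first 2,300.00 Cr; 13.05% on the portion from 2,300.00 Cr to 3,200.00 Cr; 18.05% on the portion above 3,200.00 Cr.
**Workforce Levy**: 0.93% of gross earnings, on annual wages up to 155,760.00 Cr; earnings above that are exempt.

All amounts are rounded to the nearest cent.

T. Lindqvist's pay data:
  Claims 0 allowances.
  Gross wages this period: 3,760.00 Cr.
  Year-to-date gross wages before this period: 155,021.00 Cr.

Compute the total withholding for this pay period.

Canton Income Tax: taxable = 3,760.00 Cr
  370.45 Cr + 18.05% × (3,760.00 Cr − 3,200.00 Cr) = 370.45 Cr + 18.05% × 560.00 Cr = 471.53 Cr
Workforce Levy: cap 155,760.00 Cr − YTD 155,021.00 Cr = 739.00 Cr subject; 0.93% × 739.00 Cr = 6.87 Cr
Total: 471.53 Cr + 6.87 Cr = 478.40 Cr

478.40 Cr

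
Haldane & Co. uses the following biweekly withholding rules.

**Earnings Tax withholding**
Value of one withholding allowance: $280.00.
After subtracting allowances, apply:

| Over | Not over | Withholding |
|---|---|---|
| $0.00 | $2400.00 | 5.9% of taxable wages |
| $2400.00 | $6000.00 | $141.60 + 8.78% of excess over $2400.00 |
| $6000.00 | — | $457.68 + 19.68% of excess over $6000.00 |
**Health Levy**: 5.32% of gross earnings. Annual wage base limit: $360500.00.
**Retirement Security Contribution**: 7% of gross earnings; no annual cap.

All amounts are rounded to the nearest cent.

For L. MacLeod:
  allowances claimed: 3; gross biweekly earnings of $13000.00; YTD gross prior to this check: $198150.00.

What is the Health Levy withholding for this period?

$691.60

Health Levy: 5.32% × $13000.00 = $691.60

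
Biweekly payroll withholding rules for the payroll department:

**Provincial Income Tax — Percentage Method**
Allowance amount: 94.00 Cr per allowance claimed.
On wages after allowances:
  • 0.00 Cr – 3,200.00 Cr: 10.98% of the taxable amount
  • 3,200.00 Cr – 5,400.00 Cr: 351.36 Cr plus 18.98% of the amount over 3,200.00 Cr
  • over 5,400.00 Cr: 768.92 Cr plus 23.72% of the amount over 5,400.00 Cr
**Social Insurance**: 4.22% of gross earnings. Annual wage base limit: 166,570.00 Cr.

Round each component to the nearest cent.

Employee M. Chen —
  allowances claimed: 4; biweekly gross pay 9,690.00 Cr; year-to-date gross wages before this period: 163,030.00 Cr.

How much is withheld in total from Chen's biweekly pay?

1,846.71 Cr

Provincial Income Tax: taxable = 9,690.00 Cr − 4×94.00 Cr = 9,314.00 Cr
  768.92 Cr + 23.72% × (9,314.00 Cr − 5,400.00 Cr) = 768.92 Cr + 23.72% × 3,914.00 Cr = 1,697.32 Cr
Social Insurance: cap 166,570.00 Cr − YTD 163,030.00 Cr = 3,540.00 Cr subject; 4.22% × 3,540.00 Cr = 149.39 Cr
Total: 1,697.32 Cr + 149.39 Cr = 1,846.71 Cr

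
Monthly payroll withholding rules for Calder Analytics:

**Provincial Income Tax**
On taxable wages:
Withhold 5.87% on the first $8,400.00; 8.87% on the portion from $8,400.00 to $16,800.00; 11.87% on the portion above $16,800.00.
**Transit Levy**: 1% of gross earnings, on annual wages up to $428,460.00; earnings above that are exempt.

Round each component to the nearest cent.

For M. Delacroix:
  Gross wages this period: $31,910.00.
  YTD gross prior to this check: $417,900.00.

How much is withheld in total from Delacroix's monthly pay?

Provincial Income Tax: taxable = $31,910.00
  $1,238.16 + 11.87% × ($31,910.00 − $16,800.00) = $1,238.16 + 11.87% × $15,110.00 = $3,031.72
Transit Levy: cap $428,460.00 − YTD $417,900.00 = $10,560.00 subject; 1% × $10,560.00 = $105.60
Total: $3,031.72 + $105.60 = $3,137.32

$3,137.32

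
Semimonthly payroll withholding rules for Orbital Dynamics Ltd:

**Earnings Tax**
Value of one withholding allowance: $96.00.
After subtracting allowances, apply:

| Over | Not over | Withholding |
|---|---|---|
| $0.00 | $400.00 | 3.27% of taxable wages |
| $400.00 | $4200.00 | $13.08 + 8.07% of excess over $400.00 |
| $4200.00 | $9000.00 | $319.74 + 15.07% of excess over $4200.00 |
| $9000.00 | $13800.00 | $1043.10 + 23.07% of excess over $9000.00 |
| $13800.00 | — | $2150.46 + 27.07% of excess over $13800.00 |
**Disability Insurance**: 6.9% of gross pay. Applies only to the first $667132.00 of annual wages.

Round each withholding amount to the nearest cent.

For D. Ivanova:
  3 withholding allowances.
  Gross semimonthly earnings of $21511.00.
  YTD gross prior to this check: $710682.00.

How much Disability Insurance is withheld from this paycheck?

Disability Insurance: YTD $710682.00 ≥ cap $667132.00 → $0.00

$0.00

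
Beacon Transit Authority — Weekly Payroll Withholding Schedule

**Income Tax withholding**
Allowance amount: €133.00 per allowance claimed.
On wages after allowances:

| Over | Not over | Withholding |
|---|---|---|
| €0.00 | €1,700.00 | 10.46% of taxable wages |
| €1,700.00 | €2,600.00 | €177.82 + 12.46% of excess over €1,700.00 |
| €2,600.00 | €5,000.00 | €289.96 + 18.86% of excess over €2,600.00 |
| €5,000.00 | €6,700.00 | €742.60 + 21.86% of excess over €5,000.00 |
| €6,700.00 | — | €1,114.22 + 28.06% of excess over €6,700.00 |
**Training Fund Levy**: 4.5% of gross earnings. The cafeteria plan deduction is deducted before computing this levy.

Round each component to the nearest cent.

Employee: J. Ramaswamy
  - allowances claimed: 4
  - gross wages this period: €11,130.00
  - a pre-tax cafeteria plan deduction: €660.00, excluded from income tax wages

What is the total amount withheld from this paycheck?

€2,493.95

Income Tax: taxable = €11,130.00 − €660.00 − 4×€133.00 = €9,938.00
  €1,114.22 + 28.06% × (€9,938.00 − €6,700.00) = €1,114.22 + 28.06% × €3,238.00 = €2,022.80
Training Fund Levy: 4.5% × €10,470.00 = €471.15
Total: €2,022.80 + €471.15 = €2,493.95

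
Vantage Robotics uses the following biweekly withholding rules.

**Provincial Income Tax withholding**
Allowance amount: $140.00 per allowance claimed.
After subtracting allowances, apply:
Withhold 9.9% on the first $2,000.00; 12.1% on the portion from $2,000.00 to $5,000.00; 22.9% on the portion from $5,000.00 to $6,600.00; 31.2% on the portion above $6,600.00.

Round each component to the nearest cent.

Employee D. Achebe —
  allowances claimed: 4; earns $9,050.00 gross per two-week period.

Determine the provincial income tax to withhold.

$1,517.08

Provincial Income Tax: taxable = $9,050.00 − 4×$140.00 = $8,490.00
  $927.40 + 31.2% × ($8,490.00 − $6,600.00) = $927.40 + 31.2% × $1,890.00 = $1,517.08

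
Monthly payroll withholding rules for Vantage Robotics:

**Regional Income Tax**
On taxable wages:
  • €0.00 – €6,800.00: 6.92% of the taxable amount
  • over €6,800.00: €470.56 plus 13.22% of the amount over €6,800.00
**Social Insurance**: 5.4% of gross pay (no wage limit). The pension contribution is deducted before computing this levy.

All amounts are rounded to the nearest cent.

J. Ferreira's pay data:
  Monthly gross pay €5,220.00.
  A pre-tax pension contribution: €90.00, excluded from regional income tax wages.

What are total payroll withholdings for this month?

€632.02

Regional Income Tax: taxable = €5,220.00 − €90.00 = €5,130.00
  6.92% × €5,130.00 = €355.00
Social Insurance: 5.4% × €5,130.00 = €277.02
Total: €355.00 + €277.02 = €632.02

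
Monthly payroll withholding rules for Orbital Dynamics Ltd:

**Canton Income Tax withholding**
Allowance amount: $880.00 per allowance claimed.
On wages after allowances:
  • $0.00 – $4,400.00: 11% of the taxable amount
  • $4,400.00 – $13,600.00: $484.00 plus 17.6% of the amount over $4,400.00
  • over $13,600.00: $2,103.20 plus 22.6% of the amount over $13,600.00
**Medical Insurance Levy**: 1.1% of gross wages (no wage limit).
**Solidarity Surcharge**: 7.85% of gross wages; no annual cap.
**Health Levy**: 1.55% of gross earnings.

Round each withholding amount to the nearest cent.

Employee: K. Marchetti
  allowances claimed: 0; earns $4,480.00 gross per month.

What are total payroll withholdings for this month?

$968.48

Canton Income Tax: taxable = $4,480.00
  $484.00 + 17.6% × ($4,480.00 − $4,400.00) = $484.00 + 17.6% × $80.00 = $498.08
Medical Insurance Levy: 1.1% × $4,480.00 = $49.28
Solidarity Surcharge: 7.85% × $4,480.00 = $351.68
Health Levy: 1.55% × $4,480.00 = $69.44
Total: $498.08 + $49.28 + $351.68 + $69.44 = $968.48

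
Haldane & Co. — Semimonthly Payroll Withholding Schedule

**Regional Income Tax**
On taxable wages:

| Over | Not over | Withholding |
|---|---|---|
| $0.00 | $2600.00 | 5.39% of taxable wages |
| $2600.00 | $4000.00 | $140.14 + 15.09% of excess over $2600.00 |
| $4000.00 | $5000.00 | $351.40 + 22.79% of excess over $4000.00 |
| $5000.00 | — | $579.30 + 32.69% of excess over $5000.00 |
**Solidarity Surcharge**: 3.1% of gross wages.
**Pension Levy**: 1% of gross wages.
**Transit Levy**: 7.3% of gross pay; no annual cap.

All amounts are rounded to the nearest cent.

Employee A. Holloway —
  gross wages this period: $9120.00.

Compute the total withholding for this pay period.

Regional Income Tax: taxable = $9120.00
  $579.30 + 32.69% × ($9120.00 − $5000.00) = $579.30 + 32.69% × $4120.00 = $1926.13
Solidarity Surcharge: 3.1% × $9120.00 = $282.72
Pension Levy: 1% × $9120.00 = $91.20
Transit Levy: 7.3% × $9120.00 = $665.76
Total: $1926.13 + $282.72 + $91.20 + $665.76 = $2965.81

$2965.81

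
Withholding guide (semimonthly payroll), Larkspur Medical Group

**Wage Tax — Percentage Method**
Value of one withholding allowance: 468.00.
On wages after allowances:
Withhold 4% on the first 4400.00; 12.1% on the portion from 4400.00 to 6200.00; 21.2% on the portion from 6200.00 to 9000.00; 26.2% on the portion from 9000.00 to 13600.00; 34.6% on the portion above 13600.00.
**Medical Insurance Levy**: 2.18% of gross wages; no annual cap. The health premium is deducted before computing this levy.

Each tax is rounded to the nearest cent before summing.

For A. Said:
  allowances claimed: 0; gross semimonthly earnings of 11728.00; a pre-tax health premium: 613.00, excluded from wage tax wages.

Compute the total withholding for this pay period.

1783.84

Wage Tax: taxable = 11728.00 − 613.00 = 11115.00
  987.40 + 26.2% × (11115.00 − 9000.00) = 987.40 + 26.2% × 2115.00 = 1541.53
Medical Insurance Levy: 2.18% × 11115.00 = 242.31
Total: 1541.53 + 242.31 = 1783.84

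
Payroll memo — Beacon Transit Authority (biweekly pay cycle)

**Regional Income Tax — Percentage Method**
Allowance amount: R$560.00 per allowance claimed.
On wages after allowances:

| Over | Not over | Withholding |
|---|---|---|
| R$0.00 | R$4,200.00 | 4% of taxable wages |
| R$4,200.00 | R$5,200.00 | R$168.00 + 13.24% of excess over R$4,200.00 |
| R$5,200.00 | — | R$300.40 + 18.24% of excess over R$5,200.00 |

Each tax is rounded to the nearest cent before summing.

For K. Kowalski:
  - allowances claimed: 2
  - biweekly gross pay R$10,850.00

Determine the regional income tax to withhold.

Regional Income Tax: taxable = R$10,850.00 − 2×R$560.00 = R$9,730.00
  R$300.40 + 18.24% × (R$9,730.00 − R$5,200.00) = R$300.40 + 18.24% × R$4,530.00 = R$1,126.67

R$1,126.67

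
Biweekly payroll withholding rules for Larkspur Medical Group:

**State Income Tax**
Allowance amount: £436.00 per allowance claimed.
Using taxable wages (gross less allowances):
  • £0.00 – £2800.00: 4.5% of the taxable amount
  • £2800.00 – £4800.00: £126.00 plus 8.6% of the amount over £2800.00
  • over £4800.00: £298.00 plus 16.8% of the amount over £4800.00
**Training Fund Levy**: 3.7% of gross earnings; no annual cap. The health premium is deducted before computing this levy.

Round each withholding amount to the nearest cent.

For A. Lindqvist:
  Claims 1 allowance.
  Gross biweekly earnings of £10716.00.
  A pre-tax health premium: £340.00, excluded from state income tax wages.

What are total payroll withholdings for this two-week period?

State Income Tax: taxable = £10716.00 − £340.00 − 1×£436.00 = £9940.00
  £298.00 + 16.8% × (£9940.00 − £4800.00) = £298.00 + 16.8% × £5140.00 = £1161.52
Training Fund Levy: 3.7% × £10376.00 = £383.91
Total: £1161.52 + £383.91 = £1545.43

£1545.43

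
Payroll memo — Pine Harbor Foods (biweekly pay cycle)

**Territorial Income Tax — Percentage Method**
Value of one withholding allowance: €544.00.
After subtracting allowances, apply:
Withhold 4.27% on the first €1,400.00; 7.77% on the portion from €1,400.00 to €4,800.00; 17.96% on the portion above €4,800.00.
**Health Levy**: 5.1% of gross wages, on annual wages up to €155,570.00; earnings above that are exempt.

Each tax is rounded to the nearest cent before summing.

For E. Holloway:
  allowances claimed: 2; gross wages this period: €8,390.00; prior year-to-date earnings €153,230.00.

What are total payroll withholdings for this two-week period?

Territorial Income Tax: taxable = €8,390.00 − 2×€544.00 = €7,302.00
  €323.96 + 17.96% × (€7,302.00 − €4,800.00) = €323.96 + 17.96% × €2,502.00 = €773.32
Health Levy: cap €155,570.00 − YTD €153,230.00 = €2,340.00 subject; 5.1% × €2,340.00 = €119.34
Total: €773.32 + €119.34 = €892.66

€892.66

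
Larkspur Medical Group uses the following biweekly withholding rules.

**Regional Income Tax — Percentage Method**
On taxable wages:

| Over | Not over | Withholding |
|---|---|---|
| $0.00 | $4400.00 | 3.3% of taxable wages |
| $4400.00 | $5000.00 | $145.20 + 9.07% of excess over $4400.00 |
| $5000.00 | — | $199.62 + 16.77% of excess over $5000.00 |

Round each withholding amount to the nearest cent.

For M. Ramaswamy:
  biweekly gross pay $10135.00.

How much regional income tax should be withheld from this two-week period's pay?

Regional Income Tax: taxable = $10135.00
  $199.62 + 16.77% × ($10135.00 − $5000.00) = $199.62 + 16.77% × $5135.00 = $1060.76

$1060.76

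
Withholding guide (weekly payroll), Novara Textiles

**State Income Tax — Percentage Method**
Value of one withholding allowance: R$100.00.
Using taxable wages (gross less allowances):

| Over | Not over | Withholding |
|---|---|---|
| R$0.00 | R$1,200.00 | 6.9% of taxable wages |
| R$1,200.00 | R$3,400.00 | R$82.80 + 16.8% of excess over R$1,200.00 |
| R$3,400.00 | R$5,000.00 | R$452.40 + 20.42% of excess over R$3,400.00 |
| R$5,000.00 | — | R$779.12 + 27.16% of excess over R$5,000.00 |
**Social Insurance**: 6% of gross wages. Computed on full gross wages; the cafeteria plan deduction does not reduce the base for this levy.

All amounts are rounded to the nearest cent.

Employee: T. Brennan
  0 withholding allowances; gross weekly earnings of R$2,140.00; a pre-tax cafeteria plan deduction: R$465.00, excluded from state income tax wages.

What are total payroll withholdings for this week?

State Income Tax: taxable = R$2,140.00 − R$465.00 = R$1,675.00
  R$82.80 + 16.8% × (R$1,675.00 − R$1,200.00) = R$82.80 + 16.8% × R$475.00 = R$162.60
Social Insurance: 6% × R$2,140.00 = R$128.40
Total: R$162.60 + R$128.40 = R$291.00

R$291.00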